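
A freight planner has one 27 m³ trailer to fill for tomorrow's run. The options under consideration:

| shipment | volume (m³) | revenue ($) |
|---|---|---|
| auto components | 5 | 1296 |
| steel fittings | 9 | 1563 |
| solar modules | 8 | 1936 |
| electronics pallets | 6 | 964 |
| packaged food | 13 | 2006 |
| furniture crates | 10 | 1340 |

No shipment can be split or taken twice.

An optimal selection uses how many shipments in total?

Optimal total is 5238.
auto components + solar modules + packaged food hits 5238 at 26 m³.
All optima have 3 shipments.

3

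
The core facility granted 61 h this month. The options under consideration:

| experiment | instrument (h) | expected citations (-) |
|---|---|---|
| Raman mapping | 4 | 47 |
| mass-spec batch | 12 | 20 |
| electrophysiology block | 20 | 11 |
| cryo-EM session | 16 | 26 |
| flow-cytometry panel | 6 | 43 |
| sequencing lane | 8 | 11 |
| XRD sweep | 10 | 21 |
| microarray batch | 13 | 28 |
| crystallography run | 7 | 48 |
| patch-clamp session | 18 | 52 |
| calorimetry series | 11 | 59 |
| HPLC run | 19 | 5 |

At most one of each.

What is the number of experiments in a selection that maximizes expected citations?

Best achievable expected citations is 277.
Raman mapping + flow-cytometry panel + microarray batch + crystallography run + patch-clamp session + calorimetry series hits 277 at 59 h.
All optima have 6 experiments.

6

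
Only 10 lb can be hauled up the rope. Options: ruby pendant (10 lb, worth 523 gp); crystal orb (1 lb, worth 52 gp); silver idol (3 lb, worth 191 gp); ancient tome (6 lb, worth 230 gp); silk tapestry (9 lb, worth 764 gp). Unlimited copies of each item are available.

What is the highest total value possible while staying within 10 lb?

816

Ranking by ratio (value/lb): silk tapestry 84.89, silver idol 63.67, ruby pendant 52.30.
The ratio ordering already packs tightly: crystal orb + silk tapestry, 10 lb, 816.
Nothing else within 10 lb beats 816.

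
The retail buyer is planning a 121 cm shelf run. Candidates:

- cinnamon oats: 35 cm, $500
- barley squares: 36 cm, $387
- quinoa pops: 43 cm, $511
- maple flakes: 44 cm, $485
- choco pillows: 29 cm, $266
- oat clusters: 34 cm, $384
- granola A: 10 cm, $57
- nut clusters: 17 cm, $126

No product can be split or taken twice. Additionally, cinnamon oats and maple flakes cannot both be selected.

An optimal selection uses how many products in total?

Optimal total is 1398.
cinnamon oats + barley squares + quinoa pops hits 1398 at 114 cm.
Every optimal selection uses 3 products.

3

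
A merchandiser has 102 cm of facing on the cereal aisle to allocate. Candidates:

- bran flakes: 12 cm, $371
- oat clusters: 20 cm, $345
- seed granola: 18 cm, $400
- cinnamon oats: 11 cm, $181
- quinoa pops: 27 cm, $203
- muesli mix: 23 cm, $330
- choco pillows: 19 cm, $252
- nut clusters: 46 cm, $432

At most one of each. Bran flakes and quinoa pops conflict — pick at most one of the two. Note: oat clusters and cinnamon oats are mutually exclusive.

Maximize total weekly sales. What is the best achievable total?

1698

Bran flakes + oat clusters + seed granola + muesli mix + choco pillows uses 92 of the 102 cm and totals 1698.
The spare 10 cm is too small for any remaining product, and no feasible exchange beats 1698.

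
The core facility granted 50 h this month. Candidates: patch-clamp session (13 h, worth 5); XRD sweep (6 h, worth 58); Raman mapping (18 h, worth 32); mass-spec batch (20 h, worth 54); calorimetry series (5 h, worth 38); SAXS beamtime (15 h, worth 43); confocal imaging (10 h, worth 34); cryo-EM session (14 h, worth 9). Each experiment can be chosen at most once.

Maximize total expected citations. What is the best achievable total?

193

By expected citations per h: XRD sweep 9.67, calorimetry series 7.60, confocal imaging 3.40, SAXS beamtime 2.87 lead.
Taking the top-ratio experiments first gives XRD sweep + calorimetry series + SAXS beamtime + confocal imaging + cryo-EM session for 182 (50 h).
The 24 h tied up in confocal imaging and cryo-EM session is better spent on mass-spec batch — total rises to 193 (46 h).
Next best is XRD sweep + mass-spec batch + calorimetry series + confocal imaging at 184 (41 h) — short by 9.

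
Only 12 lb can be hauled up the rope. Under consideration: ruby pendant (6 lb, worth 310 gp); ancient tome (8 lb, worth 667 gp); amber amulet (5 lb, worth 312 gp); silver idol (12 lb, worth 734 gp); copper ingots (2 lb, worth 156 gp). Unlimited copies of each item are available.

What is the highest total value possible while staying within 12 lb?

979

Best packing: ancient tome + 2×copper ingots — 12 lb, 979 total.
Nothing else within 12 lb beats 979.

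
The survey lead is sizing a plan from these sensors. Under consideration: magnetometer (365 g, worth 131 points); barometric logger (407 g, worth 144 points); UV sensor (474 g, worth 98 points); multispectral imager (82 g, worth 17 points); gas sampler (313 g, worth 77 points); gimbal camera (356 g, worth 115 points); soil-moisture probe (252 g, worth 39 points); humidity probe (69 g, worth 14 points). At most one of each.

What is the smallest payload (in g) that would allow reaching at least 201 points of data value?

678

Look for the lowest-payload combination reaching 201.
magnetometer + gas sampler: 208 data value at 678 g.
Below 678 g the best achievable stays under 201.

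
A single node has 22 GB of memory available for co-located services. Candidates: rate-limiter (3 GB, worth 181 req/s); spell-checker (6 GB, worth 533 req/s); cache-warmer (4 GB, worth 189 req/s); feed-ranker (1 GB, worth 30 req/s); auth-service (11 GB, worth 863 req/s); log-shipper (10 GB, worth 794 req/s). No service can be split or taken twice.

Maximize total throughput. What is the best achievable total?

Taking the top-ratio services first gives rate-limiter + spell-checker + feed-ranker + log-shipper for 1538 (20 GB).
The 9 GB tied up in rate-limiter and spell-checker is better spent on auth-service — total rises to 1687 (22 GB).

1687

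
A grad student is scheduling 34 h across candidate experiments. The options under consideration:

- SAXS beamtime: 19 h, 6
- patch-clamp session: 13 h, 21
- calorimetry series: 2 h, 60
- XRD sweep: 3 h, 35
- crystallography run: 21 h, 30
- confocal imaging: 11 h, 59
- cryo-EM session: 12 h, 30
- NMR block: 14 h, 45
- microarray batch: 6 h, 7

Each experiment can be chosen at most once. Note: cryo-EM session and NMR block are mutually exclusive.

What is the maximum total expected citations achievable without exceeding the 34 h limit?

The ratio ordering already packs tightly: calorimetry series + XRD sweep + confocal imaging + NMR block, 30 h, 199.
That's the maximum — no feasible swap from here does better than 199.

199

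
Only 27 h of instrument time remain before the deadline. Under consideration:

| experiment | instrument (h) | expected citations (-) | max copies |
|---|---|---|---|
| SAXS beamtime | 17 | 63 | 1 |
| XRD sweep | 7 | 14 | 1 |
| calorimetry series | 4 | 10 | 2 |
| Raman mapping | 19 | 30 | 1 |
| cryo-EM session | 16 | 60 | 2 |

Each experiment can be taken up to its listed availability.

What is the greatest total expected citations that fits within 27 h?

84

Greedy by ratio would take 2×calorimetry series + cryo-EM session: 24 h used, total 80.
Dropping calorimetry series frees 4 h; slotting in XRD sweep (7 h) lifts the total to 84 at 27 h.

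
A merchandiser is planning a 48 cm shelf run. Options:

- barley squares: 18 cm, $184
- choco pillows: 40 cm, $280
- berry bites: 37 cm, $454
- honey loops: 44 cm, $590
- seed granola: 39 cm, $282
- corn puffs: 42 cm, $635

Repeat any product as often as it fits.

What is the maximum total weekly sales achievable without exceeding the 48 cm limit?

Best packing: corn puffs — 42 cm, 635 total.
Nothing else within 48 cm beats 635.

635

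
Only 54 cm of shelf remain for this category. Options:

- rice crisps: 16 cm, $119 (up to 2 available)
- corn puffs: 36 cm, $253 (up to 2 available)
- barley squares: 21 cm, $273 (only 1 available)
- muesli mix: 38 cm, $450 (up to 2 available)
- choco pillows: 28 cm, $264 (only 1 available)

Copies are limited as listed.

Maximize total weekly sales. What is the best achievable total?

Filling by ratio: barley squares + choco pillows for 537, with 5 cm left unused.
Dropping barley squares and choco pillows frees 49 cm; slotting in rice crisps + muesli mix (54 cm) lifts the total to 569 at 54 cm.

569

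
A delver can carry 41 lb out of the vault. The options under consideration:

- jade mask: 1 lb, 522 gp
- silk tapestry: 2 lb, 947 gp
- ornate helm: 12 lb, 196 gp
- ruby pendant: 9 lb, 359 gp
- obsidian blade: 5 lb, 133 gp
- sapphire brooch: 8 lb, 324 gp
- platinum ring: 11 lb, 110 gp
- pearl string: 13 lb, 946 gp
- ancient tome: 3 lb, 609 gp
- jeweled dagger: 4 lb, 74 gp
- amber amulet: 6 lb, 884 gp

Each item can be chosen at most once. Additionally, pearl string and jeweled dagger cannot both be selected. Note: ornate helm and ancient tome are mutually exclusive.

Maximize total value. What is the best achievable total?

4400

A density-first pass picks jade mask + silk tapestry + obsidian blade + sapphire brooch + pearl string + ancient tome + amber amulet — 4365 at 38 lb.
Dropping sapphire brooch frees 8 lb; slotting in ruby pendant (9 lb) lifts the total to 4400 at 39 lb.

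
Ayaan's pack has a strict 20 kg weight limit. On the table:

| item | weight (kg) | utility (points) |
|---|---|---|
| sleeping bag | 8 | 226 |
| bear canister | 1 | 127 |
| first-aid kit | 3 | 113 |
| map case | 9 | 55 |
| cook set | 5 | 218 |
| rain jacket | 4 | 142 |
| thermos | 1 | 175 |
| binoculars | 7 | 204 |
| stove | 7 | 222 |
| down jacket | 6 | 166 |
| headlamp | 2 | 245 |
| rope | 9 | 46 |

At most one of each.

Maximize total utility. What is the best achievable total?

1129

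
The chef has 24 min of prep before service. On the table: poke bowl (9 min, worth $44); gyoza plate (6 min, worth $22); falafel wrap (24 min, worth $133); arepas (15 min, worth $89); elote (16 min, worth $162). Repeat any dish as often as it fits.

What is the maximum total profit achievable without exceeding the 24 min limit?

184

Ranking by ratio (profit/min): elote 10.12, arepas 5.93, falafel wrap 5.54, poke bowl 4.89.
Gyoza plate + elote uses 22 of the 24 min and totals 184.
Nothing else within 24 min beats 184.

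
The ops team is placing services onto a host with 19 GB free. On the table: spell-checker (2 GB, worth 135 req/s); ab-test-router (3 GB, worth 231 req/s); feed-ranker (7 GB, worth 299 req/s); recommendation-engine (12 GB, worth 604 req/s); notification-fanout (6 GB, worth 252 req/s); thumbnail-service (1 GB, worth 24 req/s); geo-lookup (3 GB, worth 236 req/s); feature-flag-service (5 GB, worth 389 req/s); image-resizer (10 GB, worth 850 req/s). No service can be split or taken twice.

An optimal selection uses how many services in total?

The maximum throughput within 19 GB is 1499.
One optimal bundle: thumbnail-service + geo-lookup + feature-flag-service + image-resizer (19 GB).
Any selection reaching 1499 contains exactly 4 services.

4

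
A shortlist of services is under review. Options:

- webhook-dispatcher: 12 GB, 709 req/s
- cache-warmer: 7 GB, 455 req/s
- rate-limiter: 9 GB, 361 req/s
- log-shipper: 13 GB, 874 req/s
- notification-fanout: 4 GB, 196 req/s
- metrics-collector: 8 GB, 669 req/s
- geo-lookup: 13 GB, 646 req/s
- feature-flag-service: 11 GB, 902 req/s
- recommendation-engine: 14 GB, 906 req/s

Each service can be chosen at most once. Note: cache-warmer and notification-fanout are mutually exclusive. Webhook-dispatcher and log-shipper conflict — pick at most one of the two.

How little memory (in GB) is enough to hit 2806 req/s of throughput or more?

39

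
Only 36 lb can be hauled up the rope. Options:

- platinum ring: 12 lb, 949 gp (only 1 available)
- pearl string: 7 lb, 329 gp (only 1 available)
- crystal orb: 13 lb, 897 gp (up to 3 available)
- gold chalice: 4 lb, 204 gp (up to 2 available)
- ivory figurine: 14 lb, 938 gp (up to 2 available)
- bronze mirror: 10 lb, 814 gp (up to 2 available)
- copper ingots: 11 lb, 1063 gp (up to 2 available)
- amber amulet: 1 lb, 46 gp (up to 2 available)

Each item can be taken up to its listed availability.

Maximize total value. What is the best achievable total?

A density-first pass picks gold chalice + bronze mirror + 2×copper ingots — 3144 at 36 lb.
Replace gold chalice and bronze mirror with platinum ring + 2×amber amulet: the trade gains 23 net, giving 3167 at 36 lb.
Nothing else within 36 lb beats 3167.

3167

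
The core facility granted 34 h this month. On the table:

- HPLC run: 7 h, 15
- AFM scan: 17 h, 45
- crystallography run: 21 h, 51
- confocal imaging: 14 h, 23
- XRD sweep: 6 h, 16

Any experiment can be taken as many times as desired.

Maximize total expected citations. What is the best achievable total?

The ratio heuristic lands on 5×XRD sweep (80) but leaves 4 h idle.
The 30 h tied up in 5×XRD sweep is better spent on 2×AFM scan — total rises to 90 (34 h).
That's the maximum — no swap from here does better than 90.

90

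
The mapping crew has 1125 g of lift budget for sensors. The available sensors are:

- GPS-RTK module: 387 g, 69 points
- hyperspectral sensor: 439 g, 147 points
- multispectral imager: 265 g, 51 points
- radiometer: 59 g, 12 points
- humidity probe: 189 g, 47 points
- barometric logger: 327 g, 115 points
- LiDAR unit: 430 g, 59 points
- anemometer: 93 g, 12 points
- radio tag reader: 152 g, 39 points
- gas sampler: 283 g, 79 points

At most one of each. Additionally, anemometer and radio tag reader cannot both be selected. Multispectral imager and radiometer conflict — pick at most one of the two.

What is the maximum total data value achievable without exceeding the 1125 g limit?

353

Hyperspectral sensor + radiometer + barometric logger + gas sampler uses 1108 of the 1125 g and totals 353.
The closest alternative, hyperspectral sensor + humidity probe + barometric logger + radio tag reader, reaches only 348.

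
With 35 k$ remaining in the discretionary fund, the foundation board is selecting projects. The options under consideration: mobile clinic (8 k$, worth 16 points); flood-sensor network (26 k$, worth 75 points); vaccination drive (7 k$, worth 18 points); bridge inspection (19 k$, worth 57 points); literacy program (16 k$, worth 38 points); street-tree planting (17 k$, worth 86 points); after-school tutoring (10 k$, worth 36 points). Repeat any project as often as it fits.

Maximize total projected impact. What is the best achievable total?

172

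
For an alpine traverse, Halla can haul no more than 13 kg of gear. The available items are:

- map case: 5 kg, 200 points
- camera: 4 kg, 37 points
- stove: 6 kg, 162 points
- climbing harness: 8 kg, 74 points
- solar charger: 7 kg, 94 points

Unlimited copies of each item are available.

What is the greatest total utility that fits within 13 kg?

400

The ratio ordering already packs tightly: 2×map case, 10 kg, 400.
Every other selection either busts 13 kg or fails to beat 400.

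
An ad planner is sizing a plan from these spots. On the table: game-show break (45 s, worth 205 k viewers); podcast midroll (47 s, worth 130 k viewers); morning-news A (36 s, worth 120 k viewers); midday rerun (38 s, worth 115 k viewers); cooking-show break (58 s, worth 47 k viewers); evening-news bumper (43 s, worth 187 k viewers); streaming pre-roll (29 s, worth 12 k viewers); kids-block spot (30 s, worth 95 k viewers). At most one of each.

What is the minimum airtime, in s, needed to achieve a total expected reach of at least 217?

73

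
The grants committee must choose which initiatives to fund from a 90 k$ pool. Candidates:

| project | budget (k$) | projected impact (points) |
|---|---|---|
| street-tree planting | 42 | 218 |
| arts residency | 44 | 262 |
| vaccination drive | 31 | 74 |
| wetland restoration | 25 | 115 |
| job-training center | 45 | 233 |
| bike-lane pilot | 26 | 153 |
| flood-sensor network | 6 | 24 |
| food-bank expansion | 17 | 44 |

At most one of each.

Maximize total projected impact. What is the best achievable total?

495

The ratio heuristic lands on arts residency + bike-lane pilot + flood-sensor network (439) but leaves 14 k$ idle.
Replace bike-lane pilot and flood-sensor network with job-training center: the trade gains 56 net, giving 495 at 89 k$.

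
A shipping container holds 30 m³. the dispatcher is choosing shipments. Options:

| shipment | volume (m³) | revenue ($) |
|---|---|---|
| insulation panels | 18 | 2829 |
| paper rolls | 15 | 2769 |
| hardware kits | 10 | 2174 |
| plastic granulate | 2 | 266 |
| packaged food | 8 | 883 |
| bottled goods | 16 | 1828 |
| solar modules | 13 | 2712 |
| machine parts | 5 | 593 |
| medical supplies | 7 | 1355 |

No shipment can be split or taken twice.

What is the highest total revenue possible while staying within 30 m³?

Density check — hardware kits 217.40, solar modules 208.62, medical supplies 193.57 are the best per m³.
Hardware kits + solar modules + medical supplies uses 30 of the 30 m³ and totals 6241.
The closest alternative, paper rolls + plastic granulate + solar modules, reaches only 5747.

6241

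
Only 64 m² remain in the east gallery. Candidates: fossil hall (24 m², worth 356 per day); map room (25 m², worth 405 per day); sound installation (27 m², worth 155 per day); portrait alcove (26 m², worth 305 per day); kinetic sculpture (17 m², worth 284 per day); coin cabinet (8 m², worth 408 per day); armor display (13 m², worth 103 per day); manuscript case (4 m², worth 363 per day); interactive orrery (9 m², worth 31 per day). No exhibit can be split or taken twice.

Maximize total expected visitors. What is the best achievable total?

1532

Ranking by ratio (expected visitors/m²): manuscript case 90.75, coin cabinet 51.00, kinetic sculpture 16.71.
Greedy by ratio would take map room + kinetic sculpture + coin cabinet + manuscript case + interactive orrery: 63 m² used, total 1491.
Dropping kinetic sculpture and interactive orrery frees 26 m²; slotting in fossil hall (24 m²) lifts the total to 1532 at 61 m².
The closest alternative, map room + kinetic sculpture + coin cabinet + manuscript case + interactive orrery, reaches only 1491.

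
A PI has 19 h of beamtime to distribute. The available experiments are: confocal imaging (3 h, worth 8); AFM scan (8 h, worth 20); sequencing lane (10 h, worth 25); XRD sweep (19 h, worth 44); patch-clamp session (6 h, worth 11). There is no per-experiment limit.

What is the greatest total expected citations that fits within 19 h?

49

By expected citations per h: confocal imaging 2.67, AFM scan 2.50, sequencing lane 2.50, XRD sweep 2.32 lead.
The ratio heuristic lands on 6×confocal imaging (48) but leaves 1 h idle.
The 9 h tied up in 3×confocal imaging is better spent on sequencing lane — total rises to 49 (19 h).
Every other selection either busts 19 h or fails to beat 49.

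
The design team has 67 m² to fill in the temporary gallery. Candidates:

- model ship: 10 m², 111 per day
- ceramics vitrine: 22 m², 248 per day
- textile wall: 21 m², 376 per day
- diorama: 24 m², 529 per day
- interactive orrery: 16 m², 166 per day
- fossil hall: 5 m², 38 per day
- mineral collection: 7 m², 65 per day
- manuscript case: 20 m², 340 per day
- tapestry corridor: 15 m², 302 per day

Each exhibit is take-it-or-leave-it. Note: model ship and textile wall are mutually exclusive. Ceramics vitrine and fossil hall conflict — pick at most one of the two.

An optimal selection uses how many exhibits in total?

Best achievable expected visitors is 1272.
One optimal bundle: textile wall + diorama + mineral collection + tapestry corridor (67 m²).
Any selection reaching 1272 contains exactly 4 exhibits.

4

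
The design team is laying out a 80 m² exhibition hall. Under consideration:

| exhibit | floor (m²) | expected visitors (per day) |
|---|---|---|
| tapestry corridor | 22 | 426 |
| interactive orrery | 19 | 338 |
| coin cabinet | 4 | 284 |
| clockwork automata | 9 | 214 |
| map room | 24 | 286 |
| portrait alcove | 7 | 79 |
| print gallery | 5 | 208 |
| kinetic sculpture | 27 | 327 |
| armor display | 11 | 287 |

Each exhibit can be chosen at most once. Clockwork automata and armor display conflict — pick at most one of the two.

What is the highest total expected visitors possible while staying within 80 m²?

Best packing: tapestry corridor + interactive orrery + coin cabinet + portrait alcove + print gallery + armor display — 68 m², 1622 total.
Every other selection either busts 80 m² or breaks a pairing rule or fails to beat 1622.

1622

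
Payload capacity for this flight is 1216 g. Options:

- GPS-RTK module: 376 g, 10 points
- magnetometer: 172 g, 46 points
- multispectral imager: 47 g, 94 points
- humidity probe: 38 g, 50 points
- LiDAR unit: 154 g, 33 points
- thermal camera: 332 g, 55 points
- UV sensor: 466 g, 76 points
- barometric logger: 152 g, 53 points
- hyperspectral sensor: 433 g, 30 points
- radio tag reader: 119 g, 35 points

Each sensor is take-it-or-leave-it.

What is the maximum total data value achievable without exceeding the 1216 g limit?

387

A density-first pass picks magnetometer + multispectral imager + humidity probe + LiDAR unit + thermal camera + barometric logger + radio tag reader — 366 at 1014 g.
The 332 g tied up in thermal camera is better spent on UV sensor — total rises to 387 (1148 g).
An exhaustive check of the 1024 subsets confirms 387.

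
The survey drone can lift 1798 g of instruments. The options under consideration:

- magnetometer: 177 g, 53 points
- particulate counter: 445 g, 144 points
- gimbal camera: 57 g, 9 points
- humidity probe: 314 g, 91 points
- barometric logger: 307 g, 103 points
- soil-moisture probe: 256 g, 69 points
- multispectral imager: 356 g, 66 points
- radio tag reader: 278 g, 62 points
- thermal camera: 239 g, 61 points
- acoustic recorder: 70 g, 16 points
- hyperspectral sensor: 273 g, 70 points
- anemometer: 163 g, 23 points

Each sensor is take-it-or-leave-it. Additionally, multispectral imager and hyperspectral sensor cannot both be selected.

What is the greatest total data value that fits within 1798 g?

530

Taking magnetometer + particulate counter + gimbal camera + humidity probe + barometric logger + soil-moisture probe + thermal camera: 1795 g used, 530 in data value.
Nothing else feasible within 1798 g beats 530.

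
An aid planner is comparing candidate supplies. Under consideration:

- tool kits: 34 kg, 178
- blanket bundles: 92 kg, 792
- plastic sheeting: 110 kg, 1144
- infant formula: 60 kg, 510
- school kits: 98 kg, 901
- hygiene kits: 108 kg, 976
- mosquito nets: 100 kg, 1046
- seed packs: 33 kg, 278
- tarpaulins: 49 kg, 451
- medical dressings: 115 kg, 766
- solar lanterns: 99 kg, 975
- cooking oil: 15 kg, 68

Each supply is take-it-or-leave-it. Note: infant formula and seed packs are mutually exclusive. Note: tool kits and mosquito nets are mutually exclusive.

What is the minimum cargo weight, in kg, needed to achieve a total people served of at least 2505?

258

Look for the lowest-cargo combination reaching 2505.
plastic sheeting + tarpaulins + solar lanterns: 2570 people served at 258 kg.
Any bundle with less than 258 kg falls short of 2505.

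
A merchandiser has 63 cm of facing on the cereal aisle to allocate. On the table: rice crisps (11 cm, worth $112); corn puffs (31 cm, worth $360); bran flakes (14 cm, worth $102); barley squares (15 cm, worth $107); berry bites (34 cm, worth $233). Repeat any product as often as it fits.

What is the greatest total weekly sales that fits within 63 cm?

Best packing: 2×corn puffs — 62 cm, 720 total.
No other feasible combination exceeds 720.

720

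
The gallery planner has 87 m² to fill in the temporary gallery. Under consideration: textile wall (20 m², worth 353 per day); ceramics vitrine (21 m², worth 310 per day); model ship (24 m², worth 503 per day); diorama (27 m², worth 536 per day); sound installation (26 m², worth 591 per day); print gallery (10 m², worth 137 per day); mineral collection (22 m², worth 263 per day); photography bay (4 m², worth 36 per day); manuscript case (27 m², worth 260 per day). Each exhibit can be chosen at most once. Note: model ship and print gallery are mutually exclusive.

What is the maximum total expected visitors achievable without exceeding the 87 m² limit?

Best packing: model ship + diorama + sound installation + photography bay — 81 m², 1666 total.
Runner-up textile wall + diorama + sound installation + print gallery + photography bay tops out at 1653.

1666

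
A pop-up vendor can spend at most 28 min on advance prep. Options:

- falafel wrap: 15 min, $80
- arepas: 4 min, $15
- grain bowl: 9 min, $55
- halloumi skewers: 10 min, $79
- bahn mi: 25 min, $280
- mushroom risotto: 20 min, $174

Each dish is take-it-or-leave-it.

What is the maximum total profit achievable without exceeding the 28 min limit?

280

Taking bahn mi: 25 min used, 280 in profit.
Every other selection either busts 28 min or fails to beat 280.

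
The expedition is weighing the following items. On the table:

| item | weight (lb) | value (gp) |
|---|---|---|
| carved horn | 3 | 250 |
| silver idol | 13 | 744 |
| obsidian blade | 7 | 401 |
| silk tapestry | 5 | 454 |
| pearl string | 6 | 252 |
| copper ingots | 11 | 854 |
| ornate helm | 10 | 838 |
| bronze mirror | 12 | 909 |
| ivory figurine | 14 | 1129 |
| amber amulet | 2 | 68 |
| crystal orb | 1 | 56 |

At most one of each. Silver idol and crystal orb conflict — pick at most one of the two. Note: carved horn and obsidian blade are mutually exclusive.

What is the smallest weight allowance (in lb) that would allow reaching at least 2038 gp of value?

Need the lightest bundle worth ≥ 2038.
silk tapestry + copper ingots + ornate helm reaches 2146 using 26 lb.
Below 26 lb the best achievable stays under 2038.

26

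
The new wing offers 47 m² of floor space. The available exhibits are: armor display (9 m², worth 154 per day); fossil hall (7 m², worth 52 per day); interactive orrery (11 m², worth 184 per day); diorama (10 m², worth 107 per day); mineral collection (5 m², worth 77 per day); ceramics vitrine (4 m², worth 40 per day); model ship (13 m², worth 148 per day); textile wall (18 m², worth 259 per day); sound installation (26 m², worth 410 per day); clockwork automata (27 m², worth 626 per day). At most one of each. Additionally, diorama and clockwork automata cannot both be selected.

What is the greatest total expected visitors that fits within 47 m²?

964

Ranking by ratio (expected visitors/m²): clockwork automata 23.19, armor display 17.11, interactive orrery 16.73.
Best packing: armor display + interactive orrery + clockwork automata — 47 m², 964 total.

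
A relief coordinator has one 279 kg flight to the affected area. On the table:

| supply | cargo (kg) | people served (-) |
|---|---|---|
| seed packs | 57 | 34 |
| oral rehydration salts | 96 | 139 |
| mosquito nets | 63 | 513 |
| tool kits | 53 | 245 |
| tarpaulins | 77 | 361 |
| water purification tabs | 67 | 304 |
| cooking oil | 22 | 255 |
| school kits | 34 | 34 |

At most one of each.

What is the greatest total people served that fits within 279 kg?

Density check — cooking oil 11.59, mosquito nets 8.14, tarpaulins 4.69, tool kits 4.62 are the best per kg.
Filling by ratio: mosquito nets + tool kits + tarpaulins + cooking oil + school kits for 1408, with 30 kg left unused.
Replace tool kits with water purification tabs: the trade gains 59 net, giving 1467 at 263 kg.
The closest alternative, mosquito nets + tarpaulins + water purification tabs + cooking oil, reaches only 1433.

1467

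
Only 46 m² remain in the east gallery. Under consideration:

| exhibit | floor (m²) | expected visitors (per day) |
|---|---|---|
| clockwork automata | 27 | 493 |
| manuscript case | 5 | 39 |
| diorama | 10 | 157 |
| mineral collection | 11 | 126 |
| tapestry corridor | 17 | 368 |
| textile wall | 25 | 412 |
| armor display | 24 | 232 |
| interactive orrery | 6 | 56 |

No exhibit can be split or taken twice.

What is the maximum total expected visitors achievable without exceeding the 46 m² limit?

861

Taking clockwork automata + tapestry corridor: 44 m² used, 861 in expected visitors.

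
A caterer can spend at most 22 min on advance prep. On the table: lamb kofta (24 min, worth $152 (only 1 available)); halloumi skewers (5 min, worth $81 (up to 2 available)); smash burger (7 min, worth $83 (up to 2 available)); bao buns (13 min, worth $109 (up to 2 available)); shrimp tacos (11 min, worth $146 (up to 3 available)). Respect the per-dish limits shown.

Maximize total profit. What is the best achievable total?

308

Ranking by ratio (profit/min): halloumi skewers 16.20, shrimp tacos 13.27, smash burger 11.86, bao buns 8.38.
Taking 2×halloumi skewers + shrimp tacos: 21 min used, 308 in profit.
No other feasible combination exceeds 308.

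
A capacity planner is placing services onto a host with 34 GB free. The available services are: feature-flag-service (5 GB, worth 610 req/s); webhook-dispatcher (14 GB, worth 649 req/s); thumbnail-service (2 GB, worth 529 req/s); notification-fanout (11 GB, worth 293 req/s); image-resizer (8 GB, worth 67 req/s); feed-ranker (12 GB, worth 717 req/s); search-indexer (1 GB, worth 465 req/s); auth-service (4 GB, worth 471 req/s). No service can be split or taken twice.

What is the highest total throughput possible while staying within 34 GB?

By throughput per GB: search-indexer 465.00, thumbnail-service 264.50, feature-flag-service 122.00 lead.
Taking the top-ratio services first gives feature-flag-service + thumbnail-service + image-resizer + feed-ranker + search-indexer + auth-service for 2859 (32 GB).
The 12 GB tied up in image-resizer and auth-service is better spent on webhook-dispatcher — total rises to 2970 (34 GB).
Nothing else within 34 GB beats 2970.

2970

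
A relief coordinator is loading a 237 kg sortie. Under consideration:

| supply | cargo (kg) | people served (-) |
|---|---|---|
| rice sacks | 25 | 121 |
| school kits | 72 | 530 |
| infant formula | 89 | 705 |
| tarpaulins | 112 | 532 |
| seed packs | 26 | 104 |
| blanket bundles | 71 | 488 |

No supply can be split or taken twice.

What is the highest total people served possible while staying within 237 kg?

Ranking by ratio (people served/kg): infant formula 7.92, school kits 7.36, blanket bundles 6.87.
Best packing: school kits + infant formula + blanket bundles — 232 kg, 1723 total.
The closest alternative, rice sacks + school kits + infant formula + seed packs, reaches only 1460.

1723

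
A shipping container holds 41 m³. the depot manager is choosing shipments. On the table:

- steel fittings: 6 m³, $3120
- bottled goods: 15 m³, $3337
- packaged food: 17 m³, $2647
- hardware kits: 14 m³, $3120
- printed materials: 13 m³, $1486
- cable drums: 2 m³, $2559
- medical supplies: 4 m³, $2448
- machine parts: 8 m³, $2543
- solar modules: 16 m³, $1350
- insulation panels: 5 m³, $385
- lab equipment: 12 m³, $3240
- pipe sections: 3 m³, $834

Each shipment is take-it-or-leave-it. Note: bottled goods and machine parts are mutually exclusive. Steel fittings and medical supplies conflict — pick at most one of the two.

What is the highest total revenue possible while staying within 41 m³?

13910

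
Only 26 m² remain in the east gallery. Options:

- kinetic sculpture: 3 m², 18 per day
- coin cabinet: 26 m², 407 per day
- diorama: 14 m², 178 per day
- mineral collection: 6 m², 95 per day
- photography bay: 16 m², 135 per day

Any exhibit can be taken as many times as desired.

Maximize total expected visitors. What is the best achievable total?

The ratio heuristic lands on 4×mineral collection (380) but leaves 2 m² idle.
Replace 4×mineral collection with coin cabinet: the trade gains 27 net, giving 407 at 26 m².
Nothing else within 26 m² beats 407.

407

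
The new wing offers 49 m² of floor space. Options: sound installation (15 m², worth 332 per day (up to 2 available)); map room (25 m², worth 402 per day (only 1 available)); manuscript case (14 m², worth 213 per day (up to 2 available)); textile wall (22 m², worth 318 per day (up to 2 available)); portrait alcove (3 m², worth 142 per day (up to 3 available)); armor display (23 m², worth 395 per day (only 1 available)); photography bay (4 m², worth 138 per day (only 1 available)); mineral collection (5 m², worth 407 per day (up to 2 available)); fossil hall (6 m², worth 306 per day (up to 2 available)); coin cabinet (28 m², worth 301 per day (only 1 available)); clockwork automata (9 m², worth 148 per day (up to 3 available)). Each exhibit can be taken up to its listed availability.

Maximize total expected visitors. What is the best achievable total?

2203

Filling by ratio: 3×portrait alcove + photography bay + 2×mineral collection + 2×fossil hall + clockwork automata for 2138, with 5 m² left unused.
The 9 m² tied up in clockwork automata is better spent on manuscript case — total rises to 2203 (49 m²).
That's the maximum — no swap from here does better than 2203.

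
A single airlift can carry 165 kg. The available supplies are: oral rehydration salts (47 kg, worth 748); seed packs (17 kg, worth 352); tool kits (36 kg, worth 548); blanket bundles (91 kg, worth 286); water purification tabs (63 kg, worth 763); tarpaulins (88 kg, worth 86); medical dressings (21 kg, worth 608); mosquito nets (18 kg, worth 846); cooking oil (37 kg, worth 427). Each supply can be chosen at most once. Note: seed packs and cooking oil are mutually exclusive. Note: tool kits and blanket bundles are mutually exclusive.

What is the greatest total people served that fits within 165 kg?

3177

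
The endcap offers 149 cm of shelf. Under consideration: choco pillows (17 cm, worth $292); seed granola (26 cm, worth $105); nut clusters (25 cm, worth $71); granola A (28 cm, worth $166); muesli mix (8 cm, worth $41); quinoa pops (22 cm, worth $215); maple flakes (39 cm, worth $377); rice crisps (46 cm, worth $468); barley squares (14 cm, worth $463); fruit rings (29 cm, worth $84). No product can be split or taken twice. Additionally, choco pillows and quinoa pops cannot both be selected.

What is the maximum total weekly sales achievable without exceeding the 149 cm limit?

1766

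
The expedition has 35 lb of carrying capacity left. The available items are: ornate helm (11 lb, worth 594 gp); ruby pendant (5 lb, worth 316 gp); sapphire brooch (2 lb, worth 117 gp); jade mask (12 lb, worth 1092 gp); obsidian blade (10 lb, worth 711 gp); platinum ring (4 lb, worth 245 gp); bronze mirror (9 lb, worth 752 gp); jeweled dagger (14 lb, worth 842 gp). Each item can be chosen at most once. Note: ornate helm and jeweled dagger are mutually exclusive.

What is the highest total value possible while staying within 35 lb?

2800

Jade mask + obsidian blade + platinum ring + bronze mirror uses 35 of the 35 lb and totals 2800.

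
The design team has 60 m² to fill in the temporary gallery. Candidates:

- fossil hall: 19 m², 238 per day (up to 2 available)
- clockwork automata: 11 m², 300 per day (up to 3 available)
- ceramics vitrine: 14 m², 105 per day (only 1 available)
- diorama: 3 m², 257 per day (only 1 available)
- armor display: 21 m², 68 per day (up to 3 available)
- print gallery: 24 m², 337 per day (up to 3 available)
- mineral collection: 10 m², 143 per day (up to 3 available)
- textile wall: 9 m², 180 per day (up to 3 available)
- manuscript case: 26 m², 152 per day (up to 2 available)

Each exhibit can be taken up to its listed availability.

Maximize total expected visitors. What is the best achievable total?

Best packing: 3×clockwork automata + diorama + 2×textile wall — 54 m², 1517 total.
That's the maximum — no swap from here does better than 1517.

1517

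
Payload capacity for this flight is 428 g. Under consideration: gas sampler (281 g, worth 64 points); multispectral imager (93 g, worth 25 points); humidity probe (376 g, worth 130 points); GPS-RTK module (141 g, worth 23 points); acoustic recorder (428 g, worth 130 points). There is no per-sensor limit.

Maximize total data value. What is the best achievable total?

130

Taking humidity probe: 376 g used, 130 in data value.
No other feasible combination exceeds 130.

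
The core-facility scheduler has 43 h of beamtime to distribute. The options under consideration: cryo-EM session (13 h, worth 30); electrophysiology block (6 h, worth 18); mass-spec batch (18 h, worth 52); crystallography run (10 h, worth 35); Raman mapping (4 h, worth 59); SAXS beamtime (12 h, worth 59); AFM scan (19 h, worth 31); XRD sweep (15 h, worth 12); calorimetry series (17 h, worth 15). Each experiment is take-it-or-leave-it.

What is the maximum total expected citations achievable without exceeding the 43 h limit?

188

Filling by ratio: electrophysiology block + crystallography run + Raman mapping + SAXS beamtime for 171, with 11 h left unused.
Replace crystallography run with mass-spec batch: the trade gains 17 net, giving 188 at 40 h.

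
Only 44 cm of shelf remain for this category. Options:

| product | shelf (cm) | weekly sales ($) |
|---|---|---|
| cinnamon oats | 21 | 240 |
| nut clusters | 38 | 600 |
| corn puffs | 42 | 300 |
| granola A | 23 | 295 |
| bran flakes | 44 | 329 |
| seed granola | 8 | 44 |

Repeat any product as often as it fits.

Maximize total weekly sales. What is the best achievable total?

The ratio ordering already packs tightly: nut clusters, 38 cm, 600.
No other feasible combination exceeds 600.

600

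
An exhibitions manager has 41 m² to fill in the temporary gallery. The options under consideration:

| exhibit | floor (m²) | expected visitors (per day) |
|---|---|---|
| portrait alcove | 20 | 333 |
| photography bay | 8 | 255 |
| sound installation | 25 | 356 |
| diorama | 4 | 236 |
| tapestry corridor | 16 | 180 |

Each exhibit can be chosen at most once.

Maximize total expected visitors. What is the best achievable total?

Density check — diorama 59.00, photography bay 31.88, portrait alcove 16.65 are the best per m².
Taking the top-ratio exhibits first gives portrait alcove + photography bay + diorama for 824 (32 m²).
Dropping portrait alcove frees 20 m²; slotting in sound installation (25 m²) lifts the total to 847 at 37 m².
The closest alternative, portrait alcove + photography bay + diorama, reaches only 824.

847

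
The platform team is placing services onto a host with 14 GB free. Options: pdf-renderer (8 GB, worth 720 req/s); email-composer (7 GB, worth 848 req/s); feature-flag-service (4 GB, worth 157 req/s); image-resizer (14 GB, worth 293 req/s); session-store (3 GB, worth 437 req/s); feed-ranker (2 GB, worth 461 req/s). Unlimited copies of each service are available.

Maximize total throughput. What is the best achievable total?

3227

Ranking by ratio (throughput/GB): feed-ranker 230.50, session-store 145.67, email-composer 121.14, pdf-renderer 90.00.
The ratio ordering already packs tightly: 7×feed-ranker, 14 GB, 3227.
Nothing else within 14 GB beats 3227.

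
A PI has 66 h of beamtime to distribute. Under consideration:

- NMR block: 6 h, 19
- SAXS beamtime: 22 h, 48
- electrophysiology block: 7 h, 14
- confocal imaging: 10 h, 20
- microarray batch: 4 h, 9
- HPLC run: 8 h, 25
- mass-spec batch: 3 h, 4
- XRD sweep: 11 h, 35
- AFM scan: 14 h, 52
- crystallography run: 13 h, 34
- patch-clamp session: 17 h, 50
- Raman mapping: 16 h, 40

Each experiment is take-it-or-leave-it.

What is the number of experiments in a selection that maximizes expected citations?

5

Best achievable expected citations is 202.
One optimal bundle: HPLC run + XRD sweep + AFM scan + patch-clamp session + Raman mapping (66 h).
All optima have 5 experiments.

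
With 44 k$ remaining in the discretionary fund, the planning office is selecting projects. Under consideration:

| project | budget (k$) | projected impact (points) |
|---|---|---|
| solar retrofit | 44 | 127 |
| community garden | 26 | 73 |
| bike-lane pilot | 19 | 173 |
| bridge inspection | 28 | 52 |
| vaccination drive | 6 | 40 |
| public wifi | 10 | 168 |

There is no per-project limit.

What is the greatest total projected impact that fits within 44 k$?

672

Ranking by ratio (projected impact/k$): public wifi 16.80, bike-lane pilot 9.11, vaccination drive 6.67, solar retrofit 2.89.
4×public wifi uses 40 of the 44 k$ and totals 672.
Every other selection either busts 44 k$ or fails to beat 672.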